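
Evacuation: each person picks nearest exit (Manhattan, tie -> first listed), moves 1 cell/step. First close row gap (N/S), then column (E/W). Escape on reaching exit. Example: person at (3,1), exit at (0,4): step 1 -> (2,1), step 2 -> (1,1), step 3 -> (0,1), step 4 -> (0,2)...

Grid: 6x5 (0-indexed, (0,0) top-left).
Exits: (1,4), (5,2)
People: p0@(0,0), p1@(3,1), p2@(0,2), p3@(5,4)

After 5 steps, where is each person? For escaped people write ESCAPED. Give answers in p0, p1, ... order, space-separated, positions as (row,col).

Step 1: p0:(0,0)->(1,0) | p1:(3,1)->(4,1) | p2:(0,2)->(1,2) | p3:(5,4)->(5,3)
Step 2: p0:(1,0)->(1,1) | p1:(4,1)->(5,1) | p2:(1,2)->(1,3) | p3:(5,3)->(5,2)->EXIT
Step 3: p0:(1,1)->(1,2) | p1:(5,1)->(5,2)->EXIT | p2:(1,3)->(1,4)->EXIT | p3:escaped
Step 4: p0:(1,2)->(1,3) | p1:escaped | p2:escaped | p3:escaped
Step 5: p0:(1,3)->(1,4)->EXIT | p1:escaped | p2:escaped | p3:escaped

ESCAPED ESCAPED ESCAPED ESCAPED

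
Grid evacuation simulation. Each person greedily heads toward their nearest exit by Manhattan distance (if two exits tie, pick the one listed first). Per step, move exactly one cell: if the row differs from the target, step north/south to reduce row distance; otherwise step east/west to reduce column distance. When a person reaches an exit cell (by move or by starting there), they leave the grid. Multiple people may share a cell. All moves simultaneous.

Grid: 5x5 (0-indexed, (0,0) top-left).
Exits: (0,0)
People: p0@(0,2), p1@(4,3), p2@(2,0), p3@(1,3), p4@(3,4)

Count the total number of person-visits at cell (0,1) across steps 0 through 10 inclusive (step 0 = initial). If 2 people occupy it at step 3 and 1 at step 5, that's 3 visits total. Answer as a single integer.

Step 0: p0@(0,2) p1@(4,3) p2@(2,0) p3@(1,3) p4@(3,4) -> at (0,1): 0 [-], cum=0
Step 1: p0@(0,1) p1@(3,3) p2@(1,0) p3@(0,3) p4@(2,4) -> at (0,1): 1 [p0], cum=1
Step 2: p0@ESC p1@(2,3) p2@ESC p3@(0,2) p4@(1,4) -> at (0,1): 0 [-], cum=1
Step 3: p0@ESC p1@(1,3) p2@ESC p3@(0,1) p4@(0,4) -> at (0,1): 1 [p3], cum=2
Step 4: p0@ESC p1@(0,3) p2@ESC p3@ESC p4@(0,3) -> at (0,1): 0 [-], cum=2
Step 5: p0@ESC p1@(0,2) p2@ESC p3@ESC p4@(0,2) -> at (0,1): 0 [-], cum=2
Step 6: p0@ESC p1@(0,1) p2@ESC p3@ESC p4@(0,1) -> at (0,1): 2 [p1,p4], cum=4
Step 7: p0@ESC p1@ESC p2@ESC p3@ESC p4@ESC -> at (0,1): 0 [-], cum=4
Total visits = 4

Answer: 4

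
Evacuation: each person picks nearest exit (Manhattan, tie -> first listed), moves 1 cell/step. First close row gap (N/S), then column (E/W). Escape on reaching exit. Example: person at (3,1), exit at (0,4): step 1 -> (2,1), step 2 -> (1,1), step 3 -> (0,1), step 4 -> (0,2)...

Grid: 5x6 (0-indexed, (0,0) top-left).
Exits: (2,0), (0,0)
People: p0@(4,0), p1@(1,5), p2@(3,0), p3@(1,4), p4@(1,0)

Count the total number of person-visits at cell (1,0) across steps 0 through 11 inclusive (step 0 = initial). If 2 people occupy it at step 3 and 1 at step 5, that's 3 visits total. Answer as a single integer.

Answer: 1

Derivation:
Step 0: p0@(4,0) p1@(1,5) p2@(3,0) p3@(1,4) p4@(1,0) -> at (1,0): 1 [p4], cum=1
Step 1: p0@(3,0) p1@(2,5) p2@ESC p3@(2,4) p4@ESC -> at (1,0): 0 [-], cum=1
Step 2: p0@ESC p1@(2,4) p2@ESC p3@(2,3) p4@ESC -> at (1,0): 0 [-], cum=1
Step 3: p0@ESC p1@(2,3) p2@ESC p3@(2,2) p4@ESC -> at (1,0): 0 [-], cum=1
Step 4: p0@ESC p1@(2,2) p2@ESC p3@(2,1) p4@ESC -> at (1,0): 0 [-], cum=1
Step 5: p0@ESC p1@(2,1) p2@ESC p3@ESC p4@ESC -> at (1,0): 0 [-], cum=1
Step 6: p0@ESC p1@ESC p2@ESC p3@ESC p4@ESC -> at (1,0): 0 [-], cum=1
Total visits = 1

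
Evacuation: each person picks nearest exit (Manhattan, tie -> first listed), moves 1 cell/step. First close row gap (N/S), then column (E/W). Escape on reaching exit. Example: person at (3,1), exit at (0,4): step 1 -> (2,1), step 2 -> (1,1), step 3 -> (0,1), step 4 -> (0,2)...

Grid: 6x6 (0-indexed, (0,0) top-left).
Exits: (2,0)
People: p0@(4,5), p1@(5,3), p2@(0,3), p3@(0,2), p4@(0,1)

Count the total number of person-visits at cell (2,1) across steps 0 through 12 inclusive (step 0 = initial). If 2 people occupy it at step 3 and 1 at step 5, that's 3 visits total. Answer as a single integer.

Answer: 5

Derivation:
Step 0: p0@(4,5) p1@(5,3) p2@(0,3) p3@(0,2) p4@(0,1) -> at (2,1): 0 [-], cum=0
Step 1: p0@(3,5) p1@(4,3) p2@(1,3) p3@(1,2) p4@(1,1) -> at (2,1): 0 [-], cum=0
Step 2: p0@(2,5) p1@(3,3) p2@(2,3) p3@(2,2) p4@(2,1) -> at (2,1): 1 [p4], cum=1
Step 3: p0@(2,4) p1@(2,3) p2@(2,2) p3@(2,1) p4@ESC -> at (2,1): 1 [p3], cum=2
Step 4: p0@(2,3) p1@(2,2) p2@(2,1) p3@ESC p4@ESC -> at (2,1): 1 [p2], cum=3
Step 5: p0@(2,2) p1@(2,1) p2@ESC p3@ESC p4@ESC -> at (2,1): 1 [p1], cum=4
Step 6: p0@(2,1) p1@ESC p2@ESC p3@ESC p4@ESC -> at (2,1): 1 [p0], cum=5
Step 7: p0@ESC p1@ESC p2@ESC p3@ESC p4@ESC -> at (2,1): 0 [-], cum=5
Total visits = 5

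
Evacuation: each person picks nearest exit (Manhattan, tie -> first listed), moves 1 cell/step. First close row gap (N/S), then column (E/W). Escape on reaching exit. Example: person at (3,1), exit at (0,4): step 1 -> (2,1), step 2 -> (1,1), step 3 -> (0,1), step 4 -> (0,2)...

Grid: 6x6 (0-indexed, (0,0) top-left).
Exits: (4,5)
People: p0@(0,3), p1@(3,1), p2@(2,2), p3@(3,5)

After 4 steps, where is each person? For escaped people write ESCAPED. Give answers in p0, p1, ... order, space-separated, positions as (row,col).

Step 1: p0:(0,3)->(1,3) | p1:(3,1)->(4,1) | p2:(2,2)->(3,2) | p3:(3,5)->(4,5)->EXIT
Step 2: p0:(1,3)->(2,3) | p1:(4,1)->(4,2) | p2:(3,2)->(4,2) | p3:escaped
Step 3: p0:(2,3)->(3,3) | p1:(4,2)->(4,3) | p2:(4,2)->(4,3) | p3:escaped
Step 4: p0:(3,3)->(4,3) | p1:(4,3)->(4,4) | p2:(4,3)->(4,4) | p3:escaped

(4,3) (4,4) (4,4) ESCAPED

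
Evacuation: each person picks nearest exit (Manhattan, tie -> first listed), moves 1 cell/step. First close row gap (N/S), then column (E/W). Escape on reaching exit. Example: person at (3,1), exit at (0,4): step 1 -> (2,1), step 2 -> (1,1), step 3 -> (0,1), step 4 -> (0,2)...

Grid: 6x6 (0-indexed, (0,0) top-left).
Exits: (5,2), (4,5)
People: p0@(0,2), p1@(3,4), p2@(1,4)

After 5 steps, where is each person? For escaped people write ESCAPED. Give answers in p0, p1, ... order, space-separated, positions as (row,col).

Step 1: p0:(0,2)->(1,2) | p1:(3,4)->(4,4) | p2:(1,4)->(2,4)
Step 2: p0:(1,2)->(2,2) | p1:(4,4)->(4,5)->EXIT | p2:(2,4)->(3,4)
Step 3: p0:(2,2)->(3,2) | p1:escaped | p2:(3,4)->(4,4)
Step 4: p0:(3,2)->(4,2) | p1:escaped | p2:(4,4)->(4,5)->EXIT
Step 5: p0:(4,2)->(5,2)->EXIT | p1:escaped | p2:escaped

ESCAPED ESCAPED ESCAPED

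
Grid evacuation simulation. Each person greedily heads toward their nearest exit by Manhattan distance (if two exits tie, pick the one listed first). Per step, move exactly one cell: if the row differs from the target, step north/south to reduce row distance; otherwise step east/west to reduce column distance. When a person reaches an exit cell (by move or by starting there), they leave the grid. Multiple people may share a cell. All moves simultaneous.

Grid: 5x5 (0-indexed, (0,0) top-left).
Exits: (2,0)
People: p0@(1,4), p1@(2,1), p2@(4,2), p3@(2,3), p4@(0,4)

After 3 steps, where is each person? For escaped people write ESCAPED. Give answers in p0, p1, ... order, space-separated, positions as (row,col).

Step 1: p0:(1,4)->(2,4) | p1:(2,1)->(2,0)->EXIT | p2:(4,2)->(3,2) | p3:(2,3)->(2,2) | p4:(0,4)->(1,4)
Step 2: p0:(2,4)->(2,3) | p1:escaped | p2:(3,2)->(2,2) | p3:(2,2)->(2,1) | p4:(1,4)->(2,4)
Step 3: p0:(2,3)->(2,2) | p1:escaped | p2:(2,2)->(2,1) | p3:(2,1)->(2,0)->EXIT | p4:(2,4)->(2,3)

(2,2) ESCAPED (2,1) ESCAPED (2,3)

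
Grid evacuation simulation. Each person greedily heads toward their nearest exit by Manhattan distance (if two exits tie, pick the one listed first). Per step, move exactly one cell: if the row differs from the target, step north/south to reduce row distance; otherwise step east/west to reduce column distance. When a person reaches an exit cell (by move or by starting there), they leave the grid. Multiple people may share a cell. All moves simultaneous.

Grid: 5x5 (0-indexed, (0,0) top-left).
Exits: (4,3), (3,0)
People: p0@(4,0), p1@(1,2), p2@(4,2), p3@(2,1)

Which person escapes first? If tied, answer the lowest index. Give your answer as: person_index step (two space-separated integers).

Answer: 0 1

Derivation:
Step 1: p0:(4,0)->(3,0)->EXIT | p1:(1,2)->(2,2) | p2:(4,2)->(4,3)->EXIT | p3:(2,1)->(3,1)
Step 2: p0:escaped | p1:(2,2)->(3,2) | p2:escaped | p3:(3,1)->(3,0)->EXIT
Step 3: p0:escaped | p1:(3,2)->(4,2) | p2:escaped | p3:escaped
Step 4: p0:escaped | p1:(4,2)->(4,3)->EXIT | p2:escaped | p3:escaped
Exit steps: [1, 4, 1, 2]
First to escape: p0 at step 1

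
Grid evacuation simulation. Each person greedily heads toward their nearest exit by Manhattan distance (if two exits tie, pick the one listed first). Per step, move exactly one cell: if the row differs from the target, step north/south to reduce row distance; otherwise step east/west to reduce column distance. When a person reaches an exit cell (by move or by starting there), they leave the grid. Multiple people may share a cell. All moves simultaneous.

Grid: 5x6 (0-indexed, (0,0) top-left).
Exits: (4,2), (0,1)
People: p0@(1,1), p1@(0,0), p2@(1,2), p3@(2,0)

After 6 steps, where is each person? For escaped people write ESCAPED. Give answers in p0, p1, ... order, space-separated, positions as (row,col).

Step 1: p0:(1,1)->(0,1)->EXIT | p1:(0,0)->(0,1)->EXIT | p2:(1,2)->(0,2) | p3:(2,0)->(1,0)
Step 2: p0:escaped | p1:escaped | p2:(0,2)->(0,1)->EXIT | p3:(1,0)->(0,0)
Step 3: p0:escaped | p1:escaped | p2:escaped | p3:(0,0)->(0,1)->EXIT

ESCAPED ESCAPED ESCAPED ESCAPED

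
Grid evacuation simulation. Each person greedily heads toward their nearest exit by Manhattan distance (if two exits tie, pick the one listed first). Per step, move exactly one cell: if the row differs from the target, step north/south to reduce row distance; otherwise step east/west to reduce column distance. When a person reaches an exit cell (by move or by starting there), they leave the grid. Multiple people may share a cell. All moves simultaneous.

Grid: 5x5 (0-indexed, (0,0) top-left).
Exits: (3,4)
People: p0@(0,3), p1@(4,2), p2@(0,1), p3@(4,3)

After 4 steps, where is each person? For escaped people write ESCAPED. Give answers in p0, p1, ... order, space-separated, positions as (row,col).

Step 1: p0:(0,3)->(1,3) | p1:(4,2)->(3,2) | p2:(0,1)->(1,1) | p3:(4,3)->(3,3)
Step 2: p0:(1,3)->(2,3) | p1:(3,2)->(3,3) | p2:(1,1)->(2,1) | p3:(3,3)->(3,4)->EXIT
Step 3: p0:(2,3)->(3,3) | p1:(3,3)->(3,4)->EXIT | p2:(2,1)->(3,1) | p3:escaped
Step 4: p0:(3,3)->(3,4)->EXIT | p1:escaped | p2:(3,1)->(3,2) | p3:escaped

ESCAPED ESCAPED (3,2) ESCAPED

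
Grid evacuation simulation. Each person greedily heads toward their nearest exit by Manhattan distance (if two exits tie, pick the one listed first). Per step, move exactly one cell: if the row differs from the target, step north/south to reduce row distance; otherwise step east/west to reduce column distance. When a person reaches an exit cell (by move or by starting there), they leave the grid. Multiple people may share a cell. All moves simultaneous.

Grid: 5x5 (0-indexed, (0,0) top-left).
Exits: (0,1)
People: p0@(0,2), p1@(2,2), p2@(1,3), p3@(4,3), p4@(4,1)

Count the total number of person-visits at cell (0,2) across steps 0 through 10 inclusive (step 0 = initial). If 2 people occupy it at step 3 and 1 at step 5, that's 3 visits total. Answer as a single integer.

Answer: 4

Derivation:
Step 0: p0@(0,2) p1@(2,2) p2@(1,3) p3@(4,3) p4@(4,1) -> at (0,2): 1 [p0], cum=1
Step 1: p0@ESC p1@(1,2) p2@(0,3) p3@(3,3) p4@(3,1) -> at (0,2): 0 [-], cum=1
Step 2: p0@ESC p1@(0,2) p2@(0,2) p3@(2,3) p4@(2,1) -> at (0,2): 2 [p1,p2], cum=3
Step 3: p0@ESC p1@ESC p2@ESC p3@(1,3) p4@(1,1) -> at (0,2): 0 [-], cum=3
Step 4: p0@ESC p1@ESC p2@ESC p3@(0,3) p4@ESC -> at (0,2): 0 [-], cum=3
Step 5: p0@ESC p1@ESC p2@ESC p3@(0,2) p4@ESC -> at (0,2): 1 [p3], cum=4
Step 6: p0@ESC p1@ESC p2@ESC p3@ESC p4@ESC -> at (0,2): 0 [-], cum=4
Total visits = 4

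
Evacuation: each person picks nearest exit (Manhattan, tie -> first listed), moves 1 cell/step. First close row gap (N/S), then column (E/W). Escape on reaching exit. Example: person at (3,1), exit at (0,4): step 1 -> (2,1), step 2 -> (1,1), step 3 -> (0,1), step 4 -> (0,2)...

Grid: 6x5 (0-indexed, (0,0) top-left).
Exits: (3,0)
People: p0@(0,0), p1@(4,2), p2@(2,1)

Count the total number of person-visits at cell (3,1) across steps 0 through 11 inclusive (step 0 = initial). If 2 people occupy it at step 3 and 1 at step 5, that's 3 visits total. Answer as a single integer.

Step 0: p0@(0,0) p1@(4,2) p2@(2,1) -> at (3,1): 0 [-], cum=0
Step 1: p0@(1,0) p1@(3,2) p2@(3,1) -> at (3,1): 1 [p2], cum=1
Step 2: p0@(2,0) p1@(3,1) p2@ESC -> at (3,1): 1 [p1], cum=2
Step 3: p0@ESC p1@ESC p2@ESC -> at (3,1): 0 [-], cum=2
Total visits = 2

Answer: 2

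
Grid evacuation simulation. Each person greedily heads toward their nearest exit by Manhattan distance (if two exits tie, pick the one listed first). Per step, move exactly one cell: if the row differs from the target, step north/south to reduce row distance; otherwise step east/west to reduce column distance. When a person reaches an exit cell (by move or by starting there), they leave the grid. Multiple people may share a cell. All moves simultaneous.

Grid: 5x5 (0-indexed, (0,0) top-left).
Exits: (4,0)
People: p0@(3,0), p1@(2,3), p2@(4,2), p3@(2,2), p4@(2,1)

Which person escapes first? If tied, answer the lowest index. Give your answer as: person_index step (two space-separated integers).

Answer: 0 1

Derivation:
Step 1: p0:(3,0)->(4,0)->EXIT | p1:(2,3)->(3,3) | p2:(4,2)->(4,1) | p3:(2,2)->(3,2) | p4:(2,1)->(3,1)
Step 2: p0:escaped | p1:(3,3)->(4,3) | p2:(4,1)->(4,0)->EXIT | p3:(3,2)->(4,2) | p4:(3,1)->(4,1)
Step 3: p0:escaped | p1:(4,3)->(4,2) | p2:escaped | p3:(4,2)->(4,1) | p4:(4,1)->(4,0)->EXIT
Step 4: p0:escaped | p1:(4,2)->(4,1) | p2:escaped | p3:(4,1)->(4,0)->EXIT | p4:escaped
Step 5: p0:escaped | p1:(4,1)->(4,0)->EXIT | p2:escaped | p3:escaped | p4:escaped
Exit steps: [1, 5, 2, 4, 3]
First to escape: p0 at step 1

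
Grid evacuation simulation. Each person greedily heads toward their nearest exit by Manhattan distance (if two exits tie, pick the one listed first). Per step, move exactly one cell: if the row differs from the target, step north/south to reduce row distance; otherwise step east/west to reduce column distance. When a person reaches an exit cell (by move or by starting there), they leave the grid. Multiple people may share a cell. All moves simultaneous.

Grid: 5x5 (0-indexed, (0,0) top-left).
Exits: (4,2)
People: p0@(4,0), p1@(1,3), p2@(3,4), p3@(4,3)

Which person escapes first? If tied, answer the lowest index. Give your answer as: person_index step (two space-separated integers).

Step 1: p0:(4,0)->(4,1) | p1:(1,3)->(2,3) | p2:(3,4)->(4,4) | p3:(4,3)->(4,2)->EXIT
Step 2: p0:(4,1)->(4,2)->EXIT | p1:(2,3)->(3,3) | p2:(4,4)->(4,3) | p3:escaped
Step 3: p0:escaped | p1:(3,3)->(4,3) | p2:(4,3)->(4,2)->EXIT | p3:escaped
Step 4: p0:escaped | p1:(4,3)->(4,2)->EXIT | p2:escaped | p3:escaped
Exit steps: [2, 4, 3, 1]
First to escape: p3 at step 1

Answer: 3 1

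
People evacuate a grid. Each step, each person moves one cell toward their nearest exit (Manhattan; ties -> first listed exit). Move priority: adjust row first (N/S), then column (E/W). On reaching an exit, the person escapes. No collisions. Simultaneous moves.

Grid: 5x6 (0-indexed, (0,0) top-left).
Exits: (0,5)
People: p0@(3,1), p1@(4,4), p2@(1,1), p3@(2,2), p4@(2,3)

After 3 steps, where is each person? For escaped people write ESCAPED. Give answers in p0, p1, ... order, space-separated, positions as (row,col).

Step 1: p0:(3,1)->(2,1) | p1:(4,4)->(3,4) | p2:(1,1)->(0,1) | p3:(2,2)->(1,2) | p4:(2,3)->(1,3)
Step 2: p0:(2,1)->(1,1) | p1:(3,4)->(2,4) | p2:(0,1)->(0,2) | p3:(1,2)->(0,2) | p4:(1,3)->(0,3)
Step 3: p0:(1,1)->(0,1) | p1:(2,4)->(1,4) | p2:(0,2)->(0,3) | p3:(0,2)->(0,3) | p4:(0,3)->(0,4)

(0,1) (1,4) (0,3) (0,3) (0,4)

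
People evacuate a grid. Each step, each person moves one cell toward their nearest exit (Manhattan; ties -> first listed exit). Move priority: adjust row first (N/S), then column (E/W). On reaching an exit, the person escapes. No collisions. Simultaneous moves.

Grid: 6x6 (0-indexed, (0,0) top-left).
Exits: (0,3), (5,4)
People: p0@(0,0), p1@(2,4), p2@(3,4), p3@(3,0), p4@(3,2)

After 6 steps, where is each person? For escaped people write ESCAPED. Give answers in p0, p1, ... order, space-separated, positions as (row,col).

Step 1: p0:(0,0)->(0,1) | p1:(2,4)->(1,4) | p2:(3,4)->(4,4) | p3:(3,0)->(2,0) | p4:(3,2)->(2,2)
Step 2: p0:(0,1)->(0,2) | p1:(1,4)->(0,4) | p2:(4,4)->(5,4)->EXIT | p3:(2,0)->(1,0) | p4:(2,2)->(1,2)
Step 3: p0:(0,2)->(0,3)->EXIT | p1:(0,4)->(0,3)->EXIT | p2:escaped | p3:(1,0)->(0,0) | p4:(1,2)->(0,2)
Step 4: p0:escaped | p1:escaped | p2:escaped | p3:(0,0)->(0,1) | p4:(0,2)->(0,3)->EXIT
Step 5: p0:escaped | p1:escaped | p2:escaped | p3:(0,1)->(0,2) | p4:escaped
Step 6: p0:escaped | p1:escaped | p2:escaped | p3:(0,2)->(0,3)->EXIT | p4:escaped

ESCAPED ESCAPED ESCAPED ESCAPED ESCAPED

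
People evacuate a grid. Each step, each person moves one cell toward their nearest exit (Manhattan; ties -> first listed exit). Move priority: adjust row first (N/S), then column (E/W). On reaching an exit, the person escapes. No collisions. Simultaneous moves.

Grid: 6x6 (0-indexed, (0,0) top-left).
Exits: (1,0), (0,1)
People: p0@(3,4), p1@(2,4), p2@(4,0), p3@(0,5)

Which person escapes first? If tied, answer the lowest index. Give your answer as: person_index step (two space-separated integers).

Answer: 2 3

Derivation:
Step 1: p0:(3,4)->(2,4) | p1:(2,4)->(1,4) | p2:(4,0)->(3,0) | p3:(0,5)->(0,4)
Step 2: p0:(2,4)->(1,4) | p1:(1,4)->(1,3) | p2:(3,0)->(2,0) | p3:(0,4)->(0,3)
Step 3: p0:(1,4)->(1,3) | p1:(1,3)->(1,2) | p2:(2,0)->(1,0)->EXIT | p3:(0,3)->(0,2)
Step 4: p0:(1,3)->(1,2) | p1:(1,2)->(1,1) | p2:escaped | p3:(0,2)->(0,1)->EXIT
Step 5: p0:(1,2)->(1,1) | p1:(1,1)->(1,0)->EXIT | p2:escaped | p3:escaped
Step 6: p0:(1,1)->(1,0)->EXIT | p1:escaped | p2:escaped | p3:escaped
Exit steps: [6, 5, 3, 4]
First to escape: p2 at step 3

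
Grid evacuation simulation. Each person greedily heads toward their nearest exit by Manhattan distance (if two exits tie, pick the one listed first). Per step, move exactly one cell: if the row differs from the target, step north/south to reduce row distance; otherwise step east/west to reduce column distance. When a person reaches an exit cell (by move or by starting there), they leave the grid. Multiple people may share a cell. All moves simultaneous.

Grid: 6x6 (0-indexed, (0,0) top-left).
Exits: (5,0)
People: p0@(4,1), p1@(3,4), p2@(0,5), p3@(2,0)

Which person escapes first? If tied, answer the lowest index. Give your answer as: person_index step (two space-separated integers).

Step 1: p0:(4,1)->(5,1) | p1:(3,4)->(4,4) | p2:(0,5)->(1,5) | p3:(2,0)->(3,0)
Step 2: p0:(5,1)->(5,0)->EXIT | p1:(4,4)->(5,4) | p2:(1,5)->(2,5) | p3:(3,0)->(4,0)
Step 3: p0:escaped | p1:(5,4)->(5,3) | p2:(2,5)->(3,5) | p3:(4,0)->(5,0)->EXIT
Step 4: p0:escaped | p1:(5,3)->(5,2) | p2:(3,5)->(4,5) | p3:escaped
Step 5: p0:escaped | p1:(5,2)->(5,1) | p2:(4,5)->(5,5) | p3:escaped
Step 6: p0:escaped | p1:(5,1)->(5,0)->EXIT | p2:(5,5)->(5,4) | p3:escaped
Step 7: p0:escaped | p1:escaped | p2:(5,4)->(5,3) | p3:escaped
Step 8: p0:escaped | p1:escaped | p2:(5,3)->(5,2) | p3:escaped
Step 9: p0:escaped | p1:escaped | p2:(5,2)->(5,1) | p3:escaped
Step 10: p0:escaped | p1:escaped | p2:(5,1)->(5,0)->EXIT | p3:escaped
Exit steps: [2, 6, 10, 3]
First to escape: p0 at step 2

Answer: 0 2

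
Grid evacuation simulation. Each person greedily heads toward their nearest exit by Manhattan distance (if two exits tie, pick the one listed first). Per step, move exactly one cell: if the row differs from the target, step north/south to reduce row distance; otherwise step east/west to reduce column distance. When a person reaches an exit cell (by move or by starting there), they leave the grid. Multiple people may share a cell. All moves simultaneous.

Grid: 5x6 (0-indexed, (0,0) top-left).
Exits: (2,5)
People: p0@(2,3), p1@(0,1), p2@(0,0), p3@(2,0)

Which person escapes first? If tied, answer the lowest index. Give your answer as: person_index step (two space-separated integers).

Step 1: p0:(2,3)->(2,4) | p1:(0,1)->(1,1) | p2:(0,0)->(1,0) | p3:(2,0)->(2,1)
Step 2: p0:(2,4)->(2,5)->EXIT | p1:(1,1)->(2,1) | p2:(1,0)->(2,0) | p3:(2,1)->(2,2)
Step 3: p0:escaped | p1:(2,1)->(2,2) | p2:(2,0)->(2,1) | p3:(2,2)->(2,3)
Step 4: p0:escaped | p1:(2,2)->(2,3) | p2:(2,1)->(2,2) | p3:(2,3)->(2,4)
Step 5: p0:escaped | p1:(2,3)->(2,4) | p2:(2,2)->(2,3) | p3:(2,4)->(2,5)->EXIT
Step 6: p0:escaped | p1:(2,4)->(2,5)->EXIT | p2:(2,3)->(2,4) | p3:escaped
Step 7: p0:escaped | p1:escaped | p2:(2,4)->(2,5)->EXIT | p3:escaped
Exit steps: [2, 6, 7, 5]
First to escape: p0 at step 2

Answer: 0 2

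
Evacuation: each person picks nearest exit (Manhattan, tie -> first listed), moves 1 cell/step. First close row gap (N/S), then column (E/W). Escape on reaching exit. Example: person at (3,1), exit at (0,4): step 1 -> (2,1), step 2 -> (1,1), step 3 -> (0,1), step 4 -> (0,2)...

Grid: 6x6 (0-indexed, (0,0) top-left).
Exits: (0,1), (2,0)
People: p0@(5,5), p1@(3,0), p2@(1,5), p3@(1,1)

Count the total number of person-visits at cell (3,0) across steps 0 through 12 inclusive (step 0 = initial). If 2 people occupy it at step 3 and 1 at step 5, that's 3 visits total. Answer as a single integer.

Step 0: p0@(5,5) p1@(3,0) p2@(1,5) p3@(1,1) -> at (3,0): 1 [p1], cum=1
Step 1: p0@(4,5) p1@ESC p2@(0,5) p3@ESC -> at (3,0): 0 [-], cum=1
Step 2: p0@(3,5) p1@ESC p2@(0,4) p3@ESC -> at (3,0): 0 [-], cum=1
Step 3: p0@(2,5) p1@ESC p2@(0,3) p3@ESC -> at (3,0): 0 [-], cum=1
Step 4: p0@(2,4) p1@ESC p2@(0,2) p3@ESC -> at (3,0): 0 [-], cum=1
Step 5: p0@(2,3) p1@ESC p2@ESC p3@ESC -> at (3,0): 0 [-], cum=1
Step 6: p0@(2,2) p1@ESC p2@ESC p3@ESC -> at (3,0): 0 [-], cum=1
Step 7: p0@(2,1) p1@ESC p2@ESC p3@ESC -> at (3,0): 0 [-], cum=1
Step 8: p0@ESC p1@ESC p2@ESC p3@ESC -> at (3,0): 0 [-], cum=1
Total visits = 1

Answer: 1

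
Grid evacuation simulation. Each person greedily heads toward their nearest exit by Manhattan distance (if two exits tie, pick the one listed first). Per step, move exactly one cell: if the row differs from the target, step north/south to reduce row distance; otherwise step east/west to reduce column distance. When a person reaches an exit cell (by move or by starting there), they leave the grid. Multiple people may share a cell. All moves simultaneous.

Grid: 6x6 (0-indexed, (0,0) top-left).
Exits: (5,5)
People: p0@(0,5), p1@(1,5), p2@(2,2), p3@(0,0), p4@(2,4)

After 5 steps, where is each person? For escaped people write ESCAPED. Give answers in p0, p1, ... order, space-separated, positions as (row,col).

Step 1: p0:(0,5)->(1,5) | p1:(1,5)->(2,5) | p2:(2,2)->(3,2) | p3:(0,0)->(1,0) | p4:(2,4)->(3,4)
Step 2: p0:(1,5)->(2,5) | p1:(2,5)->(3,5) | p2:(3,2)->(4,2) | p3:(1,0)->(2,0) | p4:(3,4)->(4,4)
Step 3: p0:(2,5)->(3,5) | p1:(3,5)->(4,5) | p2:(4,2)->(5,2) | p3:(2,0)->(3,0) | p4:(4,4)->(5,4)
Step 4: p0:(3,5)->(4,5) | p1:(4,5)->(5,5)->EXIT | p2:(5,2)->(5,3) | p3:(3,0)->(4,0) | p4:(5,4)->(5,5)->EXIT
Step 5: p0:(4,5)->(5,5)->EXIT | p1:escaped | p2:(5,3)->(5,4) | p3:(4,0)->(5,0) | p4:escaped

ESCAPED ESCAPED (5,4) (5,0) ESCAPED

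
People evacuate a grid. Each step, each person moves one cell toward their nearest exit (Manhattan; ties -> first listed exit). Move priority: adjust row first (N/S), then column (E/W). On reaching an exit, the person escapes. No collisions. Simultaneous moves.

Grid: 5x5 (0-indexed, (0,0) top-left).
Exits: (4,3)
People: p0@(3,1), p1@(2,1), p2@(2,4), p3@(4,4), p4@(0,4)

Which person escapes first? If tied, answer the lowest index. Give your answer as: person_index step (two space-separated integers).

Answer: 3 1

Derivation:
Step 1: p0:(3,1)->(4,1) | p1:(2,1)->(3,1) | p2:(2,4)->(3,4) | p3:(4,4)->(4,3)->EXIT | p4:(0,4)->(1,4)
Step 2: p0:(4,1)->(4,2) | p1:(3,1)->(4,1) | p2:(3,4)->(4,4) | p3:escaped | p4:(1,4)->(2,4)
Step 3: p0:(4,2)->(4,3)->EXIT | p1:(4,1)->(4,2) | p2:(4,4)->(4,3)->EXIT | p3:escaped | p4:(2,4)->(3,4)
Step 4: p0:escaped | p1:(4,2)->(4,3)->EXIT | p2:escaped | p3:escaped | p4:(3,4)->(4,4)
Step 5: p0:escaped | p1:escaped | p2:escaped | p3:escaped | p4:(4,4)->(4,3)->EXIT
Exit steps: [3, 4, 3, 1, 5]
First to escape: p3 at step 1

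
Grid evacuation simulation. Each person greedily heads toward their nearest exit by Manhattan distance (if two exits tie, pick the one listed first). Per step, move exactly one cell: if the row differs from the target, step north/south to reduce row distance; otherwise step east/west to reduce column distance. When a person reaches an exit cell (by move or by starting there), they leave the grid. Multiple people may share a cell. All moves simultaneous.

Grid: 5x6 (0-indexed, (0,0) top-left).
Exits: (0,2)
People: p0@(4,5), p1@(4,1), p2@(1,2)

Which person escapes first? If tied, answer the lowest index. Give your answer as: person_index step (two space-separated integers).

Answer: 2 1

Derivation:
Step 1: p0:(4,5)->(3,5) | p1:(4,1)->(3,1) | p2:(1,2)->(0,2)->EXIT
Step 2: p0:(3,5)->(2,5) | p1:(3,1)->(2,1) | p2:escaped
Step 3: p0:(2,5)->(1,5) | p1:(2,1)->(1,1) | p2:escaped
Step 4: p0:(1,5)->(0,5) | p1:(1,1)->(0,1) | p2:escaped
Step 5: p0:(0,5)->(0,4) | p1:(0,1)->(0,2)->EXIT | p2:escaped
Step 6: p0:(0,4)->(0,3) | p1:escaped | p2:escaped
Step 7: p0:(0,3)->(0,2)->EXIT | p1:escaped | p2:escaped
Exit steps: [7, 5, 1]
First to escape: p2 at step 1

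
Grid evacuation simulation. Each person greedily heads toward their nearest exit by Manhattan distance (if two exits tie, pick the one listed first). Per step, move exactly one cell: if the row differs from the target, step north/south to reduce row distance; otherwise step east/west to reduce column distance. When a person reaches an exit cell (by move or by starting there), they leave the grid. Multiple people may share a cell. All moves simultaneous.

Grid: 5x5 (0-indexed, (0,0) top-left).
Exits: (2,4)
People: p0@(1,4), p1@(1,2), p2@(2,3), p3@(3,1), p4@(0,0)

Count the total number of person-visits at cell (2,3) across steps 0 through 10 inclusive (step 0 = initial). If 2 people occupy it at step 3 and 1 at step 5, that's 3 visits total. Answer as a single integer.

Answer: 4

Derivation:
Step 0: p0@(1,4) p1@(1,2) p2@(2,3) p3@(3,1) p4@(0,0) -> at (2,3): 1 [p2], cum=1
Step 1: p0@ESC p1@(2,2) p2@ESC p3@(2,1) p4@(1,0) -> at (2,3): 0 [-], cum=1
Step 2: p0@ESC p1@(2,3) p2@ESC p3@(2,2) p4@(2,0) -> at (2,3): 1 [p1], cum=2
Step 3: p0@ESC p1@ESC p2@ESC p3@(2,3) p4@(2,1) -> at (2,3): 1 [p3], cum=3
Step 4: p0@ESC p1@ESC p2@ESC p3@ESC p4@(2,2) -> at (2,3): 0 [-], cum=3
Step 5: p0@ESC p1@ESC p2@ESC p3@ESC p4@(2,3) -> at (2,3): 1 [p4], cum=4
Step 6: p0@ESC p1@ESC p2@ESC p3@ESC p4@ESC -> at (2,3): 0 [-], cum=4
Total visits = 4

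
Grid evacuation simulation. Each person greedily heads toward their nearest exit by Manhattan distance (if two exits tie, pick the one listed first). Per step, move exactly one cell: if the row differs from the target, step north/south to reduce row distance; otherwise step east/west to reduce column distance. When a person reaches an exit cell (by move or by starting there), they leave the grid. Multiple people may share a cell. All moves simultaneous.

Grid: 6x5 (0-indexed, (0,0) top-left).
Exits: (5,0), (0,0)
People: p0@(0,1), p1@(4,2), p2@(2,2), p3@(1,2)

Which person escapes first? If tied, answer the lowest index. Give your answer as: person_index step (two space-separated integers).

Answer: 0 1

Derivation:
Step 1: p0:(0,1)->(0,0)->EXIT | p1:(4,2)->(5,2) | p2:(2,2)->(1,2) | p3:(1,2)->(0,2)
Step 2: p0:escaped | p1:(5,2)->(5,1) | p2:(1,2)->(0,2) | p3:(0,2)->(0,1)
Step 3: p0:escaped | p1:(5,1)->(5,0)->EXIT | p2:(0,2)->(0,1) | p3:(0,1)->(0,0)->EXIT
Step 4: p0:escaped | p1:escaped | p2:(0,1)->(0,0)->EXIT | p3:escaped
Exit steps: [1, 3, 4, 3]
First to escape: p0 at step 1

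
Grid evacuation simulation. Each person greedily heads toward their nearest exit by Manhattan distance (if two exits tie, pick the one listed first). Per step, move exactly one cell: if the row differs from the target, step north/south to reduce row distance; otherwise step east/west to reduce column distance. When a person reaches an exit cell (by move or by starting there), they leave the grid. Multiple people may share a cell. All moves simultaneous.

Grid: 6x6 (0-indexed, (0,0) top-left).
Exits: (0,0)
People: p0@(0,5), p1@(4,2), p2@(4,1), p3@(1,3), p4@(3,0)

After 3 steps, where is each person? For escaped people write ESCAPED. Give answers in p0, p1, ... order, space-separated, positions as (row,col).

Step 1: p0:(0,5)->(0,4) | p1:(4,2)->(3,2) | p2:(4,1)->(3,1) | p3:(1,3)->(0,3) | p4:(3,0)->(2,0)
Step 2: p0:(0,4)->(0,3) | p1:(3,2)->(2,2) | p2:(3,1)->(2,1) | p3:(0,3)->(0,2) | p4:(2,0)->(1,0)
Step 3: p0:(0,3)->(0,2) | p1:(2,2)->(1,2) | p2:(2,1)->(1,1) | p3:(0,2)->(0,1) | p4:(1,0)->(0,0)->EXIT

(0,2) (1,2) (1,1) (0,1) ESCAPED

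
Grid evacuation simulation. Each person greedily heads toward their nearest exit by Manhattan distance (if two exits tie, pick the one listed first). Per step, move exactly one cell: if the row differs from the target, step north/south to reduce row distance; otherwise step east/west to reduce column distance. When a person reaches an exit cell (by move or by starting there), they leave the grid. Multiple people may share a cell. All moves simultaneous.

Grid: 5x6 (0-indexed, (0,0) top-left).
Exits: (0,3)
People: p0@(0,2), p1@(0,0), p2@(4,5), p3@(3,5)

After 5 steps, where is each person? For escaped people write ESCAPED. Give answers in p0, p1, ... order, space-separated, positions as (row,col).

Step 1: p0:(0,2)->(0,3)->EXIT | p1:(0,0)->(0,1) | p2:(4,5)->(3,5) | p3:(3,5)->(2,5)
Step 2: p0:escaped | p1:(0,1)->(0,2) | p2:(3,5)->(2,5) | p3:(2,5)->(1,5)
Step 3: p0:escaped | p1:(0,2)->(0,3)->EXIT | p2:(2,5)->(1,5) | p3:(1,5)->(0,5)
Step 4: p0:escaped | p1:escaped | p2:(1,5)->(0,5) | p3:(0,5)->(0,4)
Step 5: p0:escaped | p1:escaped | p2:(0,5)->(0,4) | p3:(0,4)->(0,3)->EXIT

ESCAPED ESCAPED (0,4) ESCAPED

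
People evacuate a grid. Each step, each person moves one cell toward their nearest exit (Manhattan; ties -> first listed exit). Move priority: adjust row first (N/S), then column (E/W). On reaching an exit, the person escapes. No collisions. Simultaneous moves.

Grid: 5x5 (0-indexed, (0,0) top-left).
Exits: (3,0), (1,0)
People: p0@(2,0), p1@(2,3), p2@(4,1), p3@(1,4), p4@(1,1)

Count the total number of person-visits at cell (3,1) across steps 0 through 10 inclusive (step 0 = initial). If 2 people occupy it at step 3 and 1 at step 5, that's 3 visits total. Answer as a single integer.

Step 0: p0@(2,0) p1@(2,3) p2@(4,1) p3@(1,4) p4@(1,1) -> at (3,1): 0 [-], cum=0
Step 1: p0@ESC p1@(3,3) p2@(3,1) p3@(1,3) p4@ESC -> at (3,1): 1 [p2], cum=1
Step 2: p0@ESC p1@(3,2) p2@ESC p3@(1,2) p4@ESC -> at (3,1): 0 [-], cum=1
Step 3: p0@ESC p1@(3,1) p2@ESC p3@(1,1) p4@ESC -> at (3,1): 1 [p1], cum=2
Step 4: p0@ESC p1@ESC p2@ESC p3@ESC p4@ESC -> at (3,1): 0 [-], cum=2
Total visits = 2

Answer: 2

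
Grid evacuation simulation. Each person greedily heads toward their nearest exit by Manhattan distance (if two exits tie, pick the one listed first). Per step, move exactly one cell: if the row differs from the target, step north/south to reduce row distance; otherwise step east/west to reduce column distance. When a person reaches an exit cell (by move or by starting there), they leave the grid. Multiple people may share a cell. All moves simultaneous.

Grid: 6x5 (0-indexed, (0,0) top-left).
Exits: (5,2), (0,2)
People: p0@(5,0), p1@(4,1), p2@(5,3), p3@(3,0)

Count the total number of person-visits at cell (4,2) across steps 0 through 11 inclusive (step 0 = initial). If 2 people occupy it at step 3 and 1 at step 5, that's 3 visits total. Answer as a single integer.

Step 0: p0@(5,0) p1@(4,1) p2@(5,3) p3@(3,0) -> at (4,2): 0 [-], cum=0
Step 1: p0@(5,1) p1@(5,1) p2@ESC p3@(4,0) -> at (4,2): 0 [-], cum=0
Step 2: p0@ESC p1@ESC p2@ESC p3@(5,0) -> at (4,2): 0 [-], cum=0
Step 3: p0@ESC p1@ESC p2@ESC p3@(5,1) -> at (4,2): 0 [-], cum=0
Step 4: p0@ESC p1@ESC p2@ESC p3@ESC -> at (4,2): 0 [-], cum=0
Total visits = 0

Answer: 0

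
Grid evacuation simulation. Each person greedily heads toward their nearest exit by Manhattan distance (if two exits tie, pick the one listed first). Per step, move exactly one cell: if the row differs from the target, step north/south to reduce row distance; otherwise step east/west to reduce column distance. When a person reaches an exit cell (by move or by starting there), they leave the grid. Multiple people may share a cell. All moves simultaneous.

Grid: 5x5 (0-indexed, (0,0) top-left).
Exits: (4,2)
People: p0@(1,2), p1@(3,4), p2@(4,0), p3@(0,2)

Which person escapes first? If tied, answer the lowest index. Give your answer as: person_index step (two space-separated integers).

Answer: 2 2

Derivation:
Step 1: p0:(1,2)->(2,2) | p1:(3,4)->(4,4) | p2:(4,0)->(4,1) | p3:(0,2)->(1,2)
Step 2: p0:(2,2)->(3,2) | p1:(4,4)->(4,3) | p2:(4,1)->(4,2)->EXIT | p3:(1,2)->(2,2)
Step 3: p0:(3,2)->(4,2)->EXIT | p1:(4,3)->(4,2)->EXIT | p2:escaped | p3:(2,2)->(3,2)
Step 4: p0:escaped | p1:escaped | p2:escaped | p3:(3,2)->(4,2)->EXIT
Exit steps: [3, 3, 2, 4]
First to escape: p2 at step 2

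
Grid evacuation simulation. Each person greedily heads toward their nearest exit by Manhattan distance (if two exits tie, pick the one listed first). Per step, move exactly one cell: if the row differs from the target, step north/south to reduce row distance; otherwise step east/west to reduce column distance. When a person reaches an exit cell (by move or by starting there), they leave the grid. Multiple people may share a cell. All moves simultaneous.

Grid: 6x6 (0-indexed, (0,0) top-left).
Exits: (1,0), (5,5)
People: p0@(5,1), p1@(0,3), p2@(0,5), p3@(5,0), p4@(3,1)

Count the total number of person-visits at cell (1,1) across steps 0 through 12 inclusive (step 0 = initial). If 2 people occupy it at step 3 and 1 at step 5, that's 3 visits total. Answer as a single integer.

Answer: 2

Derivation:
Step 0: p0@(5,1) p1@(0,3) p2@(0,5) p3@(5,0) p4@(3,1) -> at (1,1): 0 [-], cum=0
Step 1: p0@(5,2) p1@(1,3) p2@(1,5) p3@(4,0) p4@(2,1) -> at (1,1): 0 [-], cum=0
Step 2: p0@(5,3) p1@(1,2) p2@(2,5) p3@(3,0) p4@(1,1) -> at (1,1): 1 [p4], cum=1
Step 3: p0@(5,4) p1@(1,1) p2@(3,5) p3@(2,0) p4@ESC -> at (1,1): 1 [p1], cum=2
Step 4: p0@ESC p1@ESC p2@(4,5) p3@ESC p4@ESC -> at (1,1): 0 [-], cum=2
Step 5: p0@ESC p1@ESC p2@ESC p3@ESC p4@ESC -> at (1,1): 0 [-], cum=2
Total visits = 2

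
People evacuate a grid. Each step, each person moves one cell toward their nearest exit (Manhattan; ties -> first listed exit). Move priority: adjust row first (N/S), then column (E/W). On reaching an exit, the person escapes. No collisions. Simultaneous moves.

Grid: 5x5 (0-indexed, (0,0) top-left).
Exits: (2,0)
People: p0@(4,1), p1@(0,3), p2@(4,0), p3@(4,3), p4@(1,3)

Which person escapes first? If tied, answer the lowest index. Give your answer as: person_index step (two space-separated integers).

Answer: 2 2

Derivation:
Step 1: p0:(4,1)->(3,1) | p1:(0,3)->(1,3) | p2:(4,0)->(3,0) | p3:(4,3)->(3,3) | p4:(1,3)->(2,3)
Step 2: p0:(3,1)->(2,1) | p1:(1,3)->(2,3) | p2:(3,0)->(2,0)->EXIT | p3:(3,3)->(2,3) | p4:(2,3)->(2,2)
Step 3: p0:(2,1)->(2,0)->EXIT | p1:(2,3)->(2,2) | p2:escaped | p3:(2,3)->(2,2) | p4:(2,2)->(2,1)
Step 4: p0:escaped | p1:(2,2)->(2,1) | p2:escaped | p3:(2,2)->(2,1) | p4:(2,1)->(2,0)->EXIT
Step 5: p0:escaped | p1:(2,1)->(2,0)->EXIT | p2:escaped | p3:(2,1)->(2,0)->EXIT | p4:escaped
Exit steps: [3, 5, 2, 5, 4]
First to escape: p2 at step 2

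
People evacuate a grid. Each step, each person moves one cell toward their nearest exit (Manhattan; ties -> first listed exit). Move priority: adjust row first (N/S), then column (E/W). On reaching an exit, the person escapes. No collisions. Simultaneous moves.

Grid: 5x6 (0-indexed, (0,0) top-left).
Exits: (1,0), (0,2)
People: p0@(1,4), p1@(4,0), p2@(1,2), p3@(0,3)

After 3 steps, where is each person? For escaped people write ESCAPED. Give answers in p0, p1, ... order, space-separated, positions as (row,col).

Step 1: p0:(1,4)->(0,4) | p1:(4,0)->(3,0) | p2:(1,2)->(0,2)->EXIT | p3:(0,3)->(0,2)->EXIT
Step 2: p0:(0,4)->(0,3) | p1:(3,0)->(2,0) | p2:escaped | p3:escaped
Step 3: p0:(0,3)->(0,2)->EXIT | p1:(2,0)->(1,0)->EXIT | p2:escaped | p3:escaped

ESCAPED ESCAPED ESCAPED ESCAPED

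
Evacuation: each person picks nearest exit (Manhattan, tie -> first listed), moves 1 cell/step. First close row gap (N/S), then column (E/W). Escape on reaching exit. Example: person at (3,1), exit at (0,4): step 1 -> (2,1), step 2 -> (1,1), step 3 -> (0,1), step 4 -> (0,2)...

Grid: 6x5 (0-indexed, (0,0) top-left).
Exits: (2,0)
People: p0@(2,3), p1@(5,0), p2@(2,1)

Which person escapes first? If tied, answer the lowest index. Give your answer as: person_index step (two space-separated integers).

Step 1: p0:(2,3)->(2,2) | p1:(5,0)->(4,0) | p2:(2,1)->(2,0)->EXIT
Step 2: p0:(2,2)->(2,1) | p1:(4,0)->(3,0) | p2:escaped
Step 3: p0:(2,1)->(2,0)->EXIT | p1:(3,0)->(2,0)->EXIT | p2:escaped
Exit steps: [3, 3, 1]
First to escape: p2 at step 1

Answer: 2 1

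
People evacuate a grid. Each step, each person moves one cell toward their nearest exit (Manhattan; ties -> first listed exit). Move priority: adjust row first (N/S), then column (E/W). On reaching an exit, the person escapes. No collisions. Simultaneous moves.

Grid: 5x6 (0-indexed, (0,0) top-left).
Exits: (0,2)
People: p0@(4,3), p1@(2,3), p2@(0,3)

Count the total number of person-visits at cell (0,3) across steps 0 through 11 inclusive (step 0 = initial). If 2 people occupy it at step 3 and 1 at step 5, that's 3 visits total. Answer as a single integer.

Answer: 3

Derivation:
Step 0: p0@(4,3) p1@(2,3) p2@(0,3) -> at (0,3): 1 [p2], cum=1
Step 1: p0@(3,3) p1@(1,3) p2@ESC -> at (0,3): 0 [-], cum=1
Step 2: p0@(2,3) p1@(0,3) p2@ESC -> at (0,3): 1 [p1], cum=2
Step 3: p0@(1,3) p1@ESC p2@ESC -> at (0,3): 0 [-], cum=2
Step 4: p0@(0,3) p1@ESC p2@ESC -> at (0,3): 1 [p0], cum=3
Step 5: p0@ESC p1@ESC p2@ESC -> at (0,3): 0 [-], cum=3
Total visits = 3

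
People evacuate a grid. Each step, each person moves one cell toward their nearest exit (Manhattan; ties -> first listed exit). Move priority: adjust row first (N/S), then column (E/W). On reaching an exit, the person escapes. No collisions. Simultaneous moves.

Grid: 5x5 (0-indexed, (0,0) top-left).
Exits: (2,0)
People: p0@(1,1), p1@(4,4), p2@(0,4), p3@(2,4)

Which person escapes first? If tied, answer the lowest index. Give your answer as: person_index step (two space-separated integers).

Step 1: p0:(1,1)->(2,1) | p1:(4,4)->(3,4) | p2:(0,4)->(1,4) | p3:(2,4)->(2,3)
Step 2: p0:(2,1)->(2,0)->EXIT | p1:(3,4)->(2,4) | p2:(1,4)->(2,4) | p3:(2,3)->(2,2)
Step 3: p0:escaped | p1:(2,4)->(2,3) | p2:(2,4)->(2,3) | p3:(2,2)->(2,1)
Step 4: p0:escaped | p1:(2,3)->(2,2) | p2:(2,3)->(2,2) | p3:(2,1)->(2,0)->EXIT
Step 5: p0:escaped | p1:(2,2)->(2,1) | p2:(2,2)->(2,1) | p3:escaped
Step 6: p0:escaped | p1:(2,1)->(2,0)->EXIT | p2:(2,1)->(2,0)->EXIT | p3:escaped
Exit steps: [2, 6, 6, 4]
First to escape: p0 at step 2

Answer: 0 2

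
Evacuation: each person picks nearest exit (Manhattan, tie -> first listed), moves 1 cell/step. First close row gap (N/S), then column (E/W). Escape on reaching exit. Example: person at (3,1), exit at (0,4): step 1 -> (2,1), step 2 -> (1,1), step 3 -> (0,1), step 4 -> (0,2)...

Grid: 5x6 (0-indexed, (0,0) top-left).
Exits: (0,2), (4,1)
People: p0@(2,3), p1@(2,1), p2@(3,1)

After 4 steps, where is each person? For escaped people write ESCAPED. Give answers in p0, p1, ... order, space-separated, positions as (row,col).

Step 1: p0:(2,3)->(1,3) | p1:(2,1)->(3,1) | p2:(3,1)->(4,1)->EXIT
Step 2: p0:(1,3)->(0,3) | p1:(3,1)->(4,1)->EXIT | p2:escaped
Step 3: p0:(0,3)->(0,2)->EXIT | p1:escaped | p2:escaped

ESCAPED ESCAPED ESCAPED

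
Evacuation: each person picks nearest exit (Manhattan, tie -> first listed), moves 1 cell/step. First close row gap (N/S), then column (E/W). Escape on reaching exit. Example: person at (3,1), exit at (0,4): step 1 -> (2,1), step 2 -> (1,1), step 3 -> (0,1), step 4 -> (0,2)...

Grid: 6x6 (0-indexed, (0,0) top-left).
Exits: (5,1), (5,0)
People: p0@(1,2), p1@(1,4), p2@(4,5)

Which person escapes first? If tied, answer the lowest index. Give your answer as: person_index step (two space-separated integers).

Step 1: p0:(1,2)->(2,2) | p1:(1,4)->(2,4) | p2:(4,5)->(5,5)
Step 2: p0:(2,2)->(3,2) | p1:(2,4)->(3,4) | p2:(5,5)->(5,4)
Step 3: p0:(3,2)->(4,2) | p1:(3,4)->(4,4) | p2:(5,4)->(5,3)
Step 4: p0:(4,2)->(5,2) | p1:(4,4)->(5,4) | p2:(5,3)->(5,2)
Step 5: p0:(5,2)->(5,1)->EXIT | p1:(5,4)->(5,3) | p2:(5,2)->(5,1)->EXIT
Step 6: p0:escaped | p1:(5,3)->(5,2) | p2:escaped
Step 7: p0:escaped | p1:(5,2)->(5,1)->EXIT | p2:escaped
Exit steps: [5, 7, 5]
First to escape: p0 at step 5

Answer: 0 5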